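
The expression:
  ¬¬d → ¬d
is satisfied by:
  {d: False}


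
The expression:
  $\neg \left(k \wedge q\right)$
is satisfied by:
  {k: False, q: False}
  {q: True, k: False}
  {k: True, q: False}


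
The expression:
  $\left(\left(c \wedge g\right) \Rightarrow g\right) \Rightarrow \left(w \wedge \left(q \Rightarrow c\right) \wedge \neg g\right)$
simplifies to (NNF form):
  $w \wedge \neg g \wedge \left(c \vee \neg q\right)$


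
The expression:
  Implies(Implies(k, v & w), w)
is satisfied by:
  {k: True, w: True}
  {k: True, w: False}
  {w: True, k: False}


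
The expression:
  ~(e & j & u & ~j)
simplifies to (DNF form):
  True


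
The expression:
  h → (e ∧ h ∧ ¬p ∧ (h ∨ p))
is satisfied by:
  {e: True, p: False, h: False}
  {p: False, h: False, e: False}
  {e: True, p: True, h: False}
  {p: True, e: False, h: False}
  {h: True, e: True, p: False}


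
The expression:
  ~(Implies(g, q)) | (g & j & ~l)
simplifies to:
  g & (j | ~q) & (~l | ~q)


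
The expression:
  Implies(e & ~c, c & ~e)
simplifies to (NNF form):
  c | ~e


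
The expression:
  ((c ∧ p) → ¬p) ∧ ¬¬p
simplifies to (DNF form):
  p ∧ ¬c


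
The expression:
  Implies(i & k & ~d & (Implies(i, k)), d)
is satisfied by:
  {d: True, k: False, i: False}
  {k: False, i: False, d: False}
  {i: True, d: True, k: False}
  {i: True, k: False, d: False}
  {d: True, k: True, i: False}
  {k: True, d: False, i: False}
  {i: True, k: True, d: True}


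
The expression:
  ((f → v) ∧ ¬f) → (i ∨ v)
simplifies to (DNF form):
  f ∨ i ∨ v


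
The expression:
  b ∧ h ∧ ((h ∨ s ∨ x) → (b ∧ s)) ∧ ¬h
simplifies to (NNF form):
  False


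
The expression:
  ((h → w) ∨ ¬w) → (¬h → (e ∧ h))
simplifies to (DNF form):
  h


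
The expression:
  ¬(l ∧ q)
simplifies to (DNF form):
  ¬l ∨ ¬q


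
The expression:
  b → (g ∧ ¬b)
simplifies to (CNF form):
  ¬b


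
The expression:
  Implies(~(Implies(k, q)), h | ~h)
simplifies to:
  True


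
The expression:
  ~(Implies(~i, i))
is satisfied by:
  {i: False}


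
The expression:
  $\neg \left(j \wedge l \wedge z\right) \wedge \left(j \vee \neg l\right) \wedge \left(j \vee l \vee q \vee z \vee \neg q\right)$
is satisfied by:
  {j: True, z: False, l: False}
  {z: False, l: False, j: False}
  {j: True, z: True, l: False}
  {z: True, j: False, l: False}
  {l: True, j: True, z: False}


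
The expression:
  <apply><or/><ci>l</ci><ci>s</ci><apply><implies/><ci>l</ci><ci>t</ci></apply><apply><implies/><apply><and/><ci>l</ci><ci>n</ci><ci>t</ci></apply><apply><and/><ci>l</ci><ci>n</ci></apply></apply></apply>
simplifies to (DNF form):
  <true/>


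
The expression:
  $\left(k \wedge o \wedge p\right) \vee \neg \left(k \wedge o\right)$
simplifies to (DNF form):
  $p \vee \neg k \vee \neg o$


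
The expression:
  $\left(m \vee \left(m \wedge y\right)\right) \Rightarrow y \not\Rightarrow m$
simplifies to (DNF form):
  $\neg m$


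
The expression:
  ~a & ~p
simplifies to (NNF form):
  ~a & ~p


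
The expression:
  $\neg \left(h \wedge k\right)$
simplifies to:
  $\neg h \vee \neg k$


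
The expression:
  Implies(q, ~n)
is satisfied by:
  {q: False, n: False}
  {n: True, q: False}
  {q: True, n: False}


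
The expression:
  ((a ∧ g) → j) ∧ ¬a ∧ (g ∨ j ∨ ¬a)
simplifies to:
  ¬a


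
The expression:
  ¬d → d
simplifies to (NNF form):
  d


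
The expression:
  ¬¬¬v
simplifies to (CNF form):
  ¬v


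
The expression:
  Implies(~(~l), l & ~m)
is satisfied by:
  {l: False, m: False}
  {m: True, l: False}
  {l: True, m: False}


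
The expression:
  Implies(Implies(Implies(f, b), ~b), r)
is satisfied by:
  {r: True, b: True}
  {r: True, b: False}
  {b: True, r: False}


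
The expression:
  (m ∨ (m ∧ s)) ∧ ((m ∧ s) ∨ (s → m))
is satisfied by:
  {m: True}


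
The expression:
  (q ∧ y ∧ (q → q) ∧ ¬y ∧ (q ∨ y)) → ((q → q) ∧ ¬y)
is always true.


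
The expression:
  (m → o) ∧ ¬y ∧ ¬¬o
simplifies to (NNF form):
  o ∧ ¬y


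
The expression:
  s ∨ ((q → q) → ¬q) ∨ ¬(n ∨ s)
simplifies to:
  s ∨ ¬n ∨ ¬q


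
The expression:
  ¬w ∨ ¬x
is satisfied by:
  {w: False, x: False}
  {x: True, w: False}
  {w: True, x: False}


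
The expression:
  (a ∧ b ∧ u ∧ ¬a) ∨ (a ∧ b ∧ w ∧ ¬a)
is never true.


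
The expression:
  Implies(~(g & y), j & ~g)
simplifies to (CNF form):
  (g | j) & (j | y) & (g | ~g) & (y | ~g)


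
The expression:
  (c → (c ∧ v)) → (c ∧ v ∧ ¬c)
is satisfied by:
  {c: True, v: False}


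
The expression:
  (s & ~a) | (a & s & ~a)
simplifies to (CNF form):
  s & ~a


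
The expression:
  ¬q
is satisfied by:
  {q: False}


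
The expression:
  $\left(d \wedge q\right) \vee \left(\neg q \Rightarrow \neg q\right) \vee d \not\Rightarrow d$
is always true.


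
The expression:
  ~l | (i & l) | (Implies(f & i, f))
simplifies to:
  True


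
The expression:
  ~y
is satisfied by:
  {y: False}


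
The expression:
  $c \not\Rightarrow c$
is never true.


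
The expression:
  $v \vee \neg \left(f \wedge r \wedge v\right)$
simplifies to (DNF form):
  $\text{True}$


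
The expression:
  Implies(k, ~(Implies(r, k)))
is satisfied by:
  {k: False}


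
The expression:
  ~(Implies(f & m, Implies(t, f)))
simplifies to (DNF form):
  False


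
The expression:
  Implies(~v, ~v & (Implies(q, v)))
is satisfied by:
  {v: True, q: False}
  {q: False, v: False}
  {q: True, v: True}


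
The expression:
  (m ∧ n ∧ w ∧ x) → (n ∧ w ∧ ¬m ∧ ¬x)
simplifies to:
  ¬m ∨ ¬n ∨ ¬w ∨ ¬x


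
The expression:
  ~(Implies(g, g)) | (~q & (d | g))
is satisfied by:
  {d: True, g: True, q: False}
  {d: True, q: False, g: False}
  {g: True, q: False, d: False}


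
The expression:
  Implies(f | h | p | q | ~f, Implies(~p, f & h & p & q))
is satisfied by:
  {p: True}


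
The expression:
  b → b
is always true.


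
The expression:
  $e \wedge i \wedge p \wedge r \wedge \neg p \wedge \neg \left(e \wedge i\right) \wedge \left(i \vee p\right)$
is never true.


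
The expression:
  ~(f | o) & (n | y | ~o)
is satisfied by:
  {o: False, f: False}


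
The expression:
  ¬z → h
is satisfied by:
  {z: True, h: True}
  {z: True, h: False}
  {h: True, z: False}


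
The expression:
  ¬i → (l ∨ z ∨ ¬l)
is always true.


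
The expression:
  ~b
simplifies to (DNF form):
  ~b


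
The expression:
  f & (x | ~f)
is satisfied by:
  {x: True, f: True}


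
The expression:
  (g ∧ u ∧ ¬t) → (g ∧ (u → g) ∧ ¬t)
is always true.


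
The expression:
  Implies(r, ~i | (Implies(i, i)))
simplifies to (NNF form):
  True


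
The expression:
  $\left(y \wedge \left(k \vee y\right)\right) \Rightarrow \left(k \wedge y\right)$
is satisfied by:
  {k: True, y: False}
  {y: False, k: False}
  {y: True, k: True}


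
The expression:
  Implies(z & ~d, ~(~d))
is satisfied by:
  {d: True, z: False}
  {z: False, d: False}
  {z: True, d: True}


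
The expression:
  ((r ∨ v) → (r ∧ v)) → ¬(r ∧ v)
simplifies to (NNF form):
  ¬r ∨ ¬v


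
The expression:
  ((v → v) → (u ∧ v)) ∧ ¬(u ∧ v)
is never true.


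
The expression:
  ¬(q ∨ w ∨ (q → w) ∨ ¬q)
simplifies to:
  False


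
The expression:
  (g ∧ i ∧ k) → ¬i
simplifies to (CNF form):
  ¬g ∨ ¬i ∨ ¬k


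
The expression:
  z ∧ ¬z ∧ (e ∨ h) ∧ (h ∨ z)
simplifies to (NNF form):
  False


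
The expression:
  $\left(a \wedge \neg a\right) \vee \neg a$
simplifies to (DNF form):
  $\neg a$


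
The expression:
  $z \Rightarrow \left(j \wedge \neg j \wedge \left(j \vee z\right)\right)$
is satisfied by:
  {z: False}


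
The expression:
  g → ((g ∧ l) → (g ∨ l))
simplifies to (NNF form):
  True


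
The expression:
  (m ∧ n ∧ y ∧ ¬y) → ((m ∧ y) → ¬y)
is always true.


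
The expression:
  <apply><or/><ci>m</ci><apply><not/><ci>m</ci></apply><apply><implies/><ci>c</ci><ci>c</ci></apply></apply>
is always true.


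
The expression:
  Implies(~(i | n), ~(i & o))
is always true.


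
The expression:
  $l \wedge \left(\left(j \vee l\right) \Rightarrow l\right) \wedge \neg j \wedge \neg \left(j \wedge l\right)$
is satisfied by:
  {l: True, j: False}


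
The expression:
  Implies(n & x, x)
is always true.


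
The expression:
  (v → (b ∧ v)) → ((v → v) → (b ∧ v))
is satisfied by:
  {v: True}


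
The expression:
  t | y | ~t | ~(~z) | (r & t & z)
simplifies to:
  True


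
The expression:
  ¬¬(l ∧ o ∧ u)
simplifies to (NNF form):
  l ∧ o ∧ u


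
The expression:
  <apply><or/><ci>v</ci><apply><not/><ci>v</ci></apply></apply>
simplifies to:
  <true/>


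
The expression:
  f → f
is always true.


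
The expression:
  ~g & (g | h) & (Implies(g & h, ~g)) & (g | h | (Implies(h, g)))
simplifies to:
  h & ~g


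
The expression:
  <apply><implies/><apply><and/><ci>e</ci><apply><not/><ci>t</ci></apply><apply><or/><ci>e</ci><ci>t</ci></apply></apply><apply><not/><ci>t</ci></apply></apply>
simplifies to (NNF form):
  <true/>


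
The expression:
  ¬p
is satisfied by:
  {p: False}


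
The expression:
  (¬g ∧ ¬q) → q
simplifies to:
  g ∨ q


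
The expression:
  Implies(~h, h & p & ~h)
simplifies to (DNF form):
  h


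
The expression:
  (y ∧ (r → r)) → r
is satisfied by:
  {r: True, y: False}
  {y: False, r: False}
  {y: True, r: True}


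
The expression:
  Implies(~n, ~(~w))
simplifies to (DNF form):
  n | w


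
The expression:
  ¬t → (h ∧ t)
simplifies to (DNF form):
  t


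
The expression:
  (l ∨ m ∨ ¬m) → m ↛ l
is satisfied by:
  {m: True, l: False}


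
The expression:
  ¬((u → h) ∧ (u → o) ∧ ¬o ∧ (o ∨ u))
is always true.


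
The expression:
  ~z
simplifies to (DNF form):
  ~z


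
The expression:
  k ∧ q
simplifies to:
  k ∧ q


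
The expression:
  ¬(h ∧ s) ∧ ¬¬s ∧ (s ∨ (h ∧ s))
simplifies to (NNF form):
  s ∧ ¬h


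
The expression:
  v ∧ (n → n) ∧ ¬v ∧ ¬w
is never true.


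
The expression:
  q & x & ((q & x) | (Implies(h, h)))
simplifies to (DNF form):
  q & x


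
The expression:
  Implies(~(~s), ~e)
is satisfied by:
  {s: False, e: False}
  {e: True, s: False}
  {s: True, e: False}


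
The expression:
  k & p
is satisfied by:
  {p: True, k: True}


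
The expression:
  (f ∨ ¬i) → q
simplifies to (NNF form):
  q ∨ (i ∧ ¬f)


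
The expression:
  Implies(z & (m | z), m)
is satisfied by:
  {m: True, z: False}
  {z: False, m: False}
  {z: True, m: True}


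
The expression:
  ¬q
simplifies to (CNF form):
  ¬q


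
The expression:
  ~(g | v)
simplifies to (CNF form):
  ~g & ~v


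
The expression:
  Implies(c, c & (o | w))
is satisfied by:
  {w: True, o: True, c: False}
  {w: True, c: False, o: False}
  {o: True, c: False, w: False}
  {o: False, c: False, w: False}
  {w: True, o: True, c: True}
  {w: True, c: True, o: False}
  {o: True, c: True, w: False}


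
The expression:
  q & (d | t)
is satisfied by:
  {d: True, t: True, q: True}
  {d: True, q: True, t: False}
  {t: True, q: True, d: False}


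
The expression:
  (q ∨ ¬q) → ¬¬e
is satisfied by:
  {e: True}


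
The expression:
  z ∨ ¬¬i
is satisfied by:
  {i: True, z: True}
  {i: True, z: False}
  {z: True, i: False}


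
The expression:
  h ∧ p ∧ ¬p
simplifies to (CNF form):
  False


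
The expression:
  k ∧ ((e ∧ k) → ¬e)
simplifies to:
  k ∧ ¬e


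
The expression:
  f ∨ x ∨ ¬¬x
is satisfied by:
  {x: True, f: True}
  {x: True, f: False}
  {f: True, x: False}


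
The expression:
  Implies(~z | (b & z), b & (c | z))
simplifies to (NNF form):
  z | (b & c)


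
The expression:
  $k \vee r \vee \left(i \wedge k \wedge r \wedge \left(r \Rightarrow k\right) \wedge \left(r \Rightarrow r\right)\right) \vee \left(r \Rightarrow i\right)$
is always true.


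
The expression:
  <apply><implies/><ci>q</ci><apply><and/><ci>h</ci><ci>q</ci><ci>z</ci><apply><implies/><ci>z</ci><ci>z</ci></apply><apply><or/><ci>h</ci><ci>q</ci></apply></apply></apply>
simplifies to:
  <apply><or/><apply><not/><ci>q</ci></apply><apply><and/><ci>h</ci><ci>z</ci></apply></apply>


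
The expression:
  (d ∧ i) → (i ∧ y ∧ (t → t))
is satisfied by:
  {y: True, i: False, d: False}
  {i: False, d: False, y: False}
  {y: True, d: True, i: False}
  {d: True, i: False, y: False}
  {y: True, i: True, d: False}
  {i: True, y: False, d: False}
  {y: True, d: True, i: True}


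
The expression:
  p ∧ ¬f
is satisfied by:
  {p: True, f: False}


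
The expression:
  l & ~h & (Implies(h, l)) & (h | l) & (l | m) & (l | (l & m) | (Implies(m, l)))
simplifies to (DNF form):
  l & ~h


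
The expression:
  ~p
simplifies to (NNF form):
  ~p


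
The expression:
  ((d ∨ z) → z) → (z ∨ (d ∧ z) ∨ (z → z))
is always true.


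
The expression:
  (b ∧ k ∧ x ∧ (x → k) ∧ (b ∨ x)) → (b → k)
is always true.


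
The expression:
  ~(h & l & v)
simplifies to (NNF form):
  ~h | ~l | ~v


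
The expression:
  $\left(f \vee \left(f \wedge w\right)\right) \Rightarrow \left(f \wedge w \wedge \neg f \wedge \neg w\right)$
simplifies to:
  $\neg f$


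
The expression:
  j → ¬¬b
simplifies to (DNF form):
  b ∨ ¬j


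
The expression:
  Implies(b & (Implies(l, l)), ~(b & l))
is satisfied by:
  {l: False, b: False}
  {b: True, l: False}
  {l: True, b: False}


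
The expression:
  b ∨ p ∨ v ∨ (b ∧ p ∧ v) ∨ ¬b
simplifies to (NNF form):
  True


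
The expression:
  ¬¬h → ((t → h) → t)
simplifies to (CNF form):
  t ∨ ¬h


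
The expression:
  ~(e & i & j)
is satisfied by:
  {e: False, i: False, j: False}
  {j: True, e: False, i: False}
  {i: True, e: False, j: False}
  {j: True, i: True, e: False}
  {e: True, j: False, i: False}
  {j: True, e: True, i: False}
  {i: True, e: True, j: False}


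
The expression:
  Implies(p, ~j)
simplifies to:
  ~j | ~p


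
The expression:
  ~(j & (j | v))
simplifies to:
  ~j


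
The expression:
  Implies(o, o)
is always true.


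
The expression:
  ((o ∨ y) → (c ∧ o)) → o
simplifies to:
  o ∨ y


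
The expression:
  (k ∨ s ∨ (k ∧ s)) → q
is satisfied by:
  {q: True, s: False, k: False}
  {q: True, k: True, s: False}
  {q: True, s: True, k: False}
  {q: True, k: True, s: True}
  {k: False, s: False, q: False}


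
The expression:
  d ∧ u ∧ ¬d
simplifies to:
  False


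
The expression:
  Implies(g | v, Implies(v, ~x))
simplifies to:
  ~v | ~x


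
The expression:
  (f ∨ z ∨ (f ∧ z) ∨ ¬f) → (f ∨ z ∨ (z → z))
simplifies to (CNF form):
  True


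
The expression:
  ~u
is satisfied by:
  {u: False}


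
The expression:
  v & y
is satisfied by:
  {y: True, v: True}


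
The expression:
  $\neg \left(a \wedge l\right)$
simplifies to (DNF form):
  $\neg a \vee \neg l$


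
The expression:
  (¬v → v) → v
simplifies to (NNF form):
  True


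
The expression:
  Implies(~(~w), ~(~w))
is always true.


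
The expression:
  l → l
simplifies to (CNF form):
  True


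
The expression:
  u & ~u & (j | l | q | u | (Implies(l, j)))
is never true.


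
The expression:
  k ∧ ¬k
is never true.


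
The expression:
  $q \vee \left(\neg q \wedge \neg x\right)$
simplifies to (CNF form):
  $q \vee \neg x$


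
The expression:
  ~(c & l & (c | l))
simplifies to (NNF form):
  ~c | ~l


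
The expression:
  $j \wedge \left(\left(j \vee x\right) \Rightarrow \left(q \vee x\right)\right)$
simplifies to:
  $j \wedge \left(q \vee x\right)$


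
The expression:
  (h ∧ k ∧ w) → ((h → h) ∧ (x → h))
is always true.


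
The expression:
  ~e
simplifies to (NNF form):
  ~e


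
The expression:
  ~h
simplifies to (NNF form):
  ~h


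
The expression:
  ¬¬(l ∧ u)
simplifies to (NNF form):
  l ∧ u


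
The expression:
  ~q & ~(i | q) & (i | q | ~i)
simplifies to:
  ~i & ~q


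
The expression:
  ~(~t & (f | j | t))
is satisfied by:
  {t: True, j: False, f: False}
  {f: True, t: True, j: False}
  {t: True, j: True, f: False}
  {f: True, t: True, j: True}
  {f: False, j: False, t: False}


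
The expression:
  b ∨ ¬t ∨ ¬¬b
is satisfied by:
  {b: True, t: False}
  {t: False, b: False}
  {t: True, b: True}


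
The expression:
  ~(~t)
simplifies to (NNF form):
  t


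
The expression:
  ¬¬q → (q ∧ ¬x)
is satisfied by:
  {q: False, x: False}
  {x: True, q: False}
  {q: True, x: False}


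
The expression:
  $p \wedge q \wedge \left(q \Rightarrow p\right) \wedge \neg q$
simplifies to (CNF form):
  $\text{False}$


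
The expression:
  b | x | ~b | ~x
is always true.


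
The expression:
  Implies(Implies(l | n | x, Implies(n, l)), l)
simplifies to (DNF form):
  l | n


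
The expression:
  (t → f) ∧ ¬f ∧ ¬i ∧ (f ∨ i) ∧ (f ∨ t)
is never true.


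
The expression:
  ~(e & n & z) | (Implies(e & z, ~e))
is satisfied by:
  {e: False, z: False, n: False}
  {n: True, e: False, z: False}
  {z: True, e: False, n: False}
  {n: True, z: True, e: False}
  {e: True, n: False, z: False}
  {n: True, e: True, z: False}
  {z: True, e: True, n: False}


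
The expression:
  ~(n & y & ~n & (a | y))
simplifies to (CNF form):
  True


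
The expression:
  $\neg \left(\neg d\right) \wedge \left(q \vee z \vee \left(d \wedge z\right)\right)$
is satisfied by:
  {q: True, z: True, d: True}
  {q: True, d: True, z: False}
  {z: True, d: True, q: False}


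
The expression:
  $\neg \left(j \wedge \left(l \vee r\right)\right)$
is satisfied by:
  {l: False, j: False, r: False}
  {r: True, l: False, j: False}
  {l: True, r: False, j: False}
  {r: True, l: True, j: False}
  {j: True, r: False, l: False}


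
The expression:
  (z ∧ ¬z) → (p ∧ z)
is always true.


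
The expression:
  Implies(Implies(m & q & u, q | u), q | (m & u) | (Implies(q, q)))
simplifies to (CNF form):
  True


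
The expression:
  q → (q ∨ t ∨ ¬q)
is always true.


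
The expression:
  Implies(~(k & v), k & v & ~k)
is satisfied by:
  {k: True, v: True}


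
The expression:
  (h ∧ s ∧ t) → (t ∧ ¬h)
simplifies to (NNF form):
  ¬h ∨ ¬s ∨ ¬t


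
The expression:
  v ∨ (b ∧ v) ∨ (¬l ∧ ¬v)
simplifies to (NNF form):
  v ∨ ¬l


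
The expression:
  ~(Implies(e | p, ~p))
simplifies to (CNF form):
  p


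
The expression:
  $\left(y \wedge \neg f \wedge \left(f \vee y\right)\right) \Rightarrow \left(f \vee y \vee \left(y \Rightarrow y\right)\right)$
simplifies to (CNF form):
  $\text{True}$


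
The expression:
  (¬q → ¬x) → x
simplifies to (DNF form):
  x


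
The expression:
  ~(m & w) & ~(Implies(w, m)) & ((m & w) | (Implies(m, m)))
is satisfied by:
  {w: True, m: False}


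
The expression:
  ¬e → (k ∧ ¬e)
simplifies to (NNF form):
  e ∨ k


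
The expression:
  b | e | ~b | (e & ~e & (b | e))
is always true.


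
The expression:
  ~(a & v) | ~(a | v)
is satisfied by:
  {v: False, a: False}
  {a: True, v: False}
  {v: True, a: False}


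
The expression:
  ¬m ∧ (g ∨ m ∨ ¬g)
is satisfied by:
  {m: False}


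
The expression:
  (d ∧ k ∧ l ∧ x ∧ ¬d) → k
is always true.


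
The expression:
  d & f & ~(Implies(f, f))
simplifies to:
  False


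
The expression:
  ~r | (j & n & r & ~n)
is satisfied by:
  {r: False}


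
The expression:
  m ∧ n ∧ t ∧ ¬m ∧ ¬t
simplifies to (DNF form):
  False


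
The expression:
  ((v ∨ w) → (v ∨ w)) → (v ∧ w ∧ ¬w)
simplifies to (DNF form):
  False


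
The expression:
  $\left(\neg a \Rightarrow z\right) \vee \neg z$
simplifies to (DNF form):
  $\text{True}$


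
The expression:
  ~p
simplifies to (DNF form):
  ~p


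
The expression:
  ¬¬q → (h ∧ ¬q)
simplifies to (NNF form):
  ¬q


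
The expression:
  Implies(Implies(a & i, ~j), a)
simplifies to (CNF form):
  a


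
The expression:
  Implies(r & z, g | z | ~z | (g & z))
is always true.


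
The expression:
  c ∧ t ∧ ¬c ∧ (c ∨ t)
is never true.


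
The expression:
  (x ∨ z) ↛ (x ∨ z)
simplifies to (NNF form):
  False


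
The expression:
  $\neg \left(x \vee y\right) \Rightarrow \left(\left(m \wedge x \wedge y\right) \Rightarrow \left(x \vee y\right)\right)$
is always true.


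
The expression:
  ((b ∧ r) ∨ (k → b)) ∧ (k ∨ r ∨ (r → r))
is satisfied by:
  {b: True, k: False}
  {k: False, b: False}
  {k: True, b: True}


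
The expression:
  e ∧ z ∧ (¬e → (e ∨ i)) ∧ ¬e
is never true.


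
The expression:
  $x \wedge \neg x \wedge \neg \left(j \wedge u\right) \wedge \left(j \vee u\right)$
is never true.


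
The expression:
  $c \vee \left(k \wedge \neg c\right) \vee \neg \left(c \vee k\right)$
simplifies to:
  $\text{True}$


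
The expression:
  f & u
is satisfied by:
  {u: True, f: True}


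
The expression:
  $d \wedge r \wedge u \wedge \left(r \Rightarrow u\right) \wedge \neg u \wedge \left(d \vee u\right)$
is never true.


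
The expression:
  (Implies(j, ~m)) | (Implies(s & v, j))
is always true.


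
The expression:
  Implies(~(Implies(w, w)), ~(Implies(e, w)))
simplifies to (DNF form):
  True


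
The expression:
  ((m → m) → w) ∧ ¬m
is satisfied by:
  {w: True, m: False}


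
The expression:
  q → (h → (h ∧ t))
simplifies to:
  t ∨ ¬h ∨ ¬q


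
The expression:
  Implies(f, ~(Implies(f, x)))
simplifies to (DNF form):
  ~f | ~x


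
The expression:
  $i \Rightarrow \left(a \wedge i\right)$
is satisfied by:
  {a: True, i: False}
  {i: False, a: False}
  {i: True, a: True}


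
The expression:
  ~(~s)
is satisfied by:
  {s: True}


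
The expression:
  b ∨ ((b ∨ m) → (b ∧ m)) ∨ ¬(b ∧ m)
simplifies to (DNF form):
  True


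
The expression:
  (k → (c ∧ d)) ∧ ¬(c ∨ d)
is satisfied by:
  {d: False, k: False, c: False}


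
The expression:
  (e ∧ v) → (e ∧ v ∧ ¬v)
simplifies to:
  ¬e ∨ ¬v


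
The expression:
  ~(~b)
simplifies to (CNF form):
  b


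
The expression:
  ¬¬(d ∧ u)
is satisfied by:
  {u: True, d: True}


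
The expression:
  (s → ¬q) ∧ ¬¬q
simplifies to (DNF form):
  q ∧ ¬s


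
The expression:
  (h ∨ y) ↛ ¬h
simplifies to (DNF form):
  h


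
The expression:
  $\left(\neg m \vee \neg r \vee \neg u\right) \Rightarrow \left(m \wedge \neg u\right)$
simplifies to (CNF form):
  $m \wedge \left(r \vee \neg u\right)$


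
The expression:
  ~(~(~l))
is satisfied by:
  {l: False}


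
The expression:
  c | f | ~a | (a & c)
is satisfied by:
  {c: True, f: True, a: False}
  {c: True, f: False, a: False}
  {f: True, c: False, a: False}
  {c: False, f: False, a: False}
  {a: True, c: True, f: True}
  {a: True, c: True, f: False}
  {a: True, f: True, c: False}


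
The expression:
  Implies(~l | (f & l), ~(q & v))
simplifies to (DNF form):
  ~q | ~v | (l & ~f)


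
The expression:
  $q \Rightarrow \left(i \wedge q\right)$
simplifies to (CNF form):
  $i \vee \neg q$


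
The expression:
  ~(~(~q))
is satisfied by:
  {q: False}


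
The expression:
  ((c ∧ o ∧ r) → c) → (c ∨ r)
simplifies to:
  c ∨ r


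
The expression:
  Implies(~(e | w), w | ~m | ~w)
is always true.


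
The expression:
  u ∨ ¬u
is always true.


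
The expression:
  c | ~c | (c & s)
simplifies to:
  True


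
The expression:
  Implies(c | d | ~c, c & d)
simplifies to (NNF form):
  c & d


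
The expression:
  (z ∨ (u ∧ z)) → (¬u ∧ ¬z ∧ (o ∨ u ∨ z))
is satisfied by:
  {z: False}


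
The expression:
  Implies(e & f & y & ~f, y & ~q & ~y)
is always true.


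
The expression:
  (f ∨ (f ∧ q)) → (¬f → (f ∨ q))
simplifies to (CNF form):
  True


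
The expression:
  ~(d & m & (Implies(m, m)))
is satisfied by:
  {m: False, d: False}
  {d: True, m: False}
  {m: True, d: False}


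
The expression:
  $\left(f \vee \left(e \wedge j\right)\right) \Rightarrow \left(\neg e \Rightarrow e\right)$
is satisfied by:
  {e: True, f: False}
  {f: False, e: False}
  {f: True, e: True}


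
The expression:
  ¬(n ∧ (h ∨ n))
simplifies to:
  ¬n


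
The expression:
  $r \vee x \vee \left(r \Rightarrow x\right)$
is always true.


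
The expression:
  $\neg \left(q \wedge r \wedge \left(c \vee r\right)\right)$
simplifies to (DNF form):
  $\neg q \vee \neg r$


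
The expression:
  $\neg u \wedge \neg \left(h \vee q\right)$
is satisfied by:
  {q: False, u: False, h: False}


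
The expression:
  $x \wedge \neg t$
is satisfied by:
  {x: True, t: False}


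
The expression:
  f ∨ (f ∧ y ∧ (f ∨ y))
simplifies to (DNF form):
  f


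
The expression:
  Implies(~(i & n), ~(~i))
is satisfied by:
  {i: True}


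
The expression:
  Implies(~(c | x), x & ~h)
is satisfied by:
  {x: True, c: True}
  {x: True, c: False}
  {c: True, x: False}


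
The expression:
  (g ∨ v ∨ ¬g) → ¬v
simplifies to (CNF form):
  ¬v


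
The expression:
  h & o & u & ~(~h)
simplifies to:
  h & o & u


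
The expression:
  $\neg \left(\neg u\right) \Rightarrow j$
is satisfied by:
  {j: True, u: False}
  {u: False, j: False}
  {u: True, j: True}


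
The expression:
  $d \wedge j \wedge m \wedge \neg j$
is never true.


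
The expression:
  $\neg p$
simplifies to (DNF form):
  $\neg p$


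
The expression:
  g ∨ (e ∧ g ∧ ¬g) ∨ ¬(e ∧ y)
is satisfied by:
  {g: True, e: False, y: False}
  {e: False, y: False, g: False}
  {y: True, g: True, e: False}
  {y: True, e: False, g: False}
  {g: True, e: True, y: False}
  {e: True, g: False, y: False}
  {y: True, e: True, g: True}


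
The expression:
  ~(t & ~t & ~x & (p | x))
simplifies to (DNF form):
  True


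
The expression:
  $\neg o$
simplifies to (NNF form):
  $\neg o$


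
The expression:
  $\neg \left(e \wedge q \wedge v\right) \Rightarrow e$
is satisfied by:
  {e: True}


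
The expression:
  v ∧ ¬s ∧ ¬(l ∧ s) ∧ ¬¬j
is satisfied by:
  {j: True, v: True, s: False}


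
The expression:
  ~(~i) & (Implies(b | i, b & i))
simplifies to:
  b & i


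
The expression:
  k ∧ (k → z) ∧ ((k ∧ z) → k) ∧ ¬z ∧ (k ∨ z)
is never true.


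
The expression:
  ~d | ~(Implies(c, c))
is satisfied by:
  {d: False}


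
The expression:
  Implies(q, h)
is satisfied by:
  {h: True, q: False}
  {q: False, h: False}
  {q: True, h: True}


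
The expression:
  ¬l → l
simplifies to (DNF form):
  l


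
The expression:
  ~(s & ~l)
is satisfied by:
  {l: True, s: False}
  {s: False, l: False}
  {s: True, l: True}


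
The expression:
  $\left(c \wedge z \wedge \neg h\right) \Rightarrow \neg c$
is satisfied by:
  {h: True, c: False, z: False}
  {c: False, z: False, h: False}
  {h: True, z: True, c: False}
  {z: True, c: False, h: False}
  {h: True, c: True, z: False}
  {c: True, h: False, z: False}
  {h: True, z: True, c: True}


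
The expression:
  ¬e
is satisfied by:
  {e: False}


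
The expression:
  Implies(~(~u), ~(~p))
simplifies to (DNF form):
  p | ~u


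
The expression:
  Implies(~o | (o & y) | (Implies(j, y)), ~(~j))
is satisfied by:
  {j: True}


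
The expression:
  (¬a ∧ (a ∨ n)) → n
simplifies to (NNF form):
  True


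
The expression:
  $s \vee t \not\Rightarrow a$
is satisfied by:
  {t: True, s: True, a: False}
  {s: True, a: False, t: False}
  {t: True, s: True, a: True}
  {s: True, a: True, t: False}
  {t: True, a: False, s: False}


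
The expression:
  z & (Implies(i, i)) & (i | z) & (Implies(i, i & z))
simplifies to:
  z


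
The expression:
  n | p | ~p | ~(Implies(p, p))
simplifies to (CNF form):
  True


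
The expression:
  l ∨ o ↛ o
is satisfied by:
  {l: True}


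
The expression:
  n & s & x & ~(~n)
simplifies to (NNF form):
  n & s & x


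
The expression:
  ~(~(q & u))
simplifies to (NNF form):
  q & u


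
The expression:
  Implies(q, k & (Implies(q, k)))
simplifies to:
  k | ~q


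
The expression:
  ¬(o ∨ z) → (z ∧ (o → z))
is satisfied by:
  {o: True, z: True}
  {o: True, z: False}
  {z: True, o: False}


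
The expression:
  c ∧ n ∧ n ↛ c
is never true.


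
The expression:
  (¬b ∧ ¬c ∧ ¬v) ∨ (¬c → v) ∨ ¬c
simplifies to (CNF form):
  True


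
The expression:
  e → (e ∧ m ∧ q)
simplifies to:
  (m ∧ q) ∨ ¬e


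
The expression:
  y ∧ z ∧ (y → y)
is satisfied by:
  {z: True, y: True}


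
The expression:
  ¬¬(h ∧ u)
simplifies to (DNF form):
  h ∧ u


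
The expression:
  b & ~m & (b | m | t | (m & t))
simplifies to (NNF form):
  b & ~m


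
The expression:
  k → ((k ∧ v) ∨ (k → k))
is always true.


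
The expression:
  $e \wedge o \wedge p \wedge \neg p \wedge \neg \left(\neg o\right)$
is never true.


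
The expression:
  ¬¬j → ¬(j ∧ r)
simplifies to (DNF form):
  ¬j ∨ ¬r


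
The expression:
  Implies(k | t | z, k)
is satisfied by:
  {k: True, z: False, t: False}
  {k: True, t: True, z: False}
  {k: True, z: True, t: False}
  {k: True, t: True, z: True}
  {t: False, z: False, k: False}


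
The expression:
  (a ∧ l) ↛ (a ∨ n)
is never true.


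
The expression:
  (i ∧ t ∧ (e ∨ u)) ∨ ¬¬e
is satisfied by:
  {t: True, e: True, u: True, i: True}
  {t: True, e: True, u: True, i: False}
  {t: True, e: True, i: True, u: False}
  {t: True, e: True, i: False, u: False}
  {e: True, u: True, i: True, t: False}
  {e: True, u: True, i: False, t: False}
  {e: True, u: False, i: True, t: False}
  {e: True, u: False, i: False, t: False}
  {t: True, u: True, i: True, e: False}


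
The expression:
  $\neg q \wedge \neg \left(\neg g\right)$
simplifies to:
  $g \wedge \neg q$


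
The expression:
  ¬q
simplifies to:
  ¬q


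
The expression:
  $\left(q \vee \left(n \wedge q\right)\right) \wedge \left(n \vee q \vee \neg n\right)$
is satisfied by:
  {q: True}


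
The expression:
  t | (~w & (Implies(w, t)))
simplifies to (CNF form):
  t | ~w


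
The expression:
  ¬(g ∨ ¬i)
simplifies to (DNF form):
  i ∧ ¬g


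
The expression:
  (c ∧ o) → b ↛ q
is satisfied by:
  {b: True, q: False, c: False, o: False}
  {b: False, q: False, c: False, o: False}
  {b: True, q: True, c: False, o: False}
  {q: True, b: False, c: False, o: False}
  {b: True, o: True, q: False, c: False}
  {o: True, b: False, q: False, c: False}
  {b: True, o: True, q: True, c: False}
  {o: True, q: True, b: False, c: False}
  {c: True, b: True, o: False, q: False}
  {c: True, o: False, q: False, b: False}
  {b: True, c: True, q: True, o: False}
  {c: True, q: True, o: False, b: False}
  {b: True, c: True, o: True, q: False}


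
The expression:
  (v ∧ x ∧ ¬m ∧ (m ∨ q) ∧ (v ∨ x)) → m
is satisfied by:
  {m: True, v: False, q: False, x: False}
  {m: False, v: False, q: False, x: False}
  {x: True, m: True, v: False, q: False}
  {x: True, m: False, v: False, q: False}
  {m: True, q: True, x: False, v: False}
  {q: True, x: False, v: False, m: False}
  {x: True, q: True, m: True, v: False}
  {x: True, q: True, m: False, v: False}
  {m: True, v: True, x: False, q: False}
  {v: True, x: False, q: False, m: False}
  {m: True, x: True, v: True, q: False}
  {x: True, v: True, m: False, q: False}
  {m: True, q: True, v: True, x: False}
  {q: True, v: True, x: False, m: False}
  {x: True, q: True, v: True, m: True}


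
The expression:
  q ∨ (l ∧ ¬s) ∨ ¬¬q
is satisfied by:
  {q: True, l: True, s: False}
  {q: True, s: False, l: False}
  {q: True, l: True, s: True}
  {q: True, s: True, l: False}
  {l: True, s: False, q: False}


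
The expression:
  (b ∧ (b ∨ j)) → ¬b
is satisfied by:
  {b: False}


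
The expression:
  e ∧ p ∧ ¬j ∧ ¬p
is never true.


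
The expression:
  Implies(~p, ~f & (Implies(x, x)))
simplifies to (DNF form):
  p | ~f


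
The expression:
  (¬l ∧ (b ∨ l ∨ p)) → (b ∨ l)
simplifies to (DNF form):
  b ∨ l ∨ ¬p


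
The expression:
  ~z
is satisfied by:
  {z: False}


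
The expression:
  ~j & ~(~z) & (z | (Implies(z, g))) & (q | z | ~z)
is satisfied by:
  {z: True, j: False}


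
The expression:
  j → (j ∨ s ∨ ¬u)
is always true.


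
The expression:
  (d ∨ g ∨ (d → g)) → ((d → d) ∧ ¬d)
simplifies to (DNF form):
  ¬d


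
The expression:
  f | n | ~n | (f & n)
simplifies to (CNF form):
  True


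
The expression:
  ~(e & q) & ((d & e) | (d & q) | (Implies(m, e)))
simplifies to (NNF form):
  (e & ~q) | (~e & ~m) | (d & q & ~e)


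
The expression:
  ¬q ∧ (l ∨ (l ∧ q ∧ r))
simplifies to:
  l ∧ ¬q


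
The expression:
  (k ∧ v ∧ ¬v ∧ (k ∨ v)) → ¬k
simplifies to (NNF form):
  True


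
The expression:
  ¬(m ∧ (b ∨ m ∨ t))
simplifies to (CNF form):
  ¬m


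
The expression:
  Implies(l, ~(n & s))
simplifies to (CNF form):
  ~l | ~n | ~s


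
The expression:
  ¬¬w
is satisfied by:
  {w: True}


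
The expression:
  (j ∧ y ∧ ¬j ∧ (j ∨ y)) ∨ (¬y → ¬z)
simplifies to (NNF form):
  y ∨ ¬z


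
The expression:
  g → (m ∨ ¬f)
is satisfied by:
  {m: True, g: False, f: False}
  {g: False, f: False, m: False}
  {f: True, m: True, g: False}
  {f: True, g: False, m: False}
  {m: True, g: True, f: False}
  {g: True, m: False, f: False}
  {f: True, g: True, m: True}


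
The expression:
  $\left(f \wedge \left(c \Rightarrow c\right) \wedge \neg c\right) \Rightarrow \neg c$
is always true.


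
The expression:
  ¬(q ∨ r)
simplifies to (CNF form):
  ¬q ∧ ¬r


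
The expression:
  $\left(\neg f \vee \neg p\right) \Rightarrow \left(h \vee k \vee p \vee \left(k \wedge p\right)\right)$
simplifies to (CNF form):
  $h \vee k \vee p$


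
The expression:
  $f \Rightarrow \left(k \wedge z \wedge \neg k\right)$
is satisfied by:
  {f: False}


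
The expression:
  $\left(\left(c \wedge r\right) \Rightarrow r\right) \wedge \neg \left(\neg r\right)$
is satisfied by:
  {r: True}


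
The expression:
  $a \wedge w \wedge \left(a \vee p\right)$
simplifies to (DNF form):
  $a \wedge w$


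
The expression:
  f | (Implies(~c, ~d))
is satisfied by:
  {c: True, f: True, d: False}
  {c: True, f: False, d: False}
  {f: True, c: False, d: False}
  {c: False, f: False, d: False}
  {d: True, c: True, f: True}
  {d: True, c: True, f: False}
  {d: True, f: True, c: False}


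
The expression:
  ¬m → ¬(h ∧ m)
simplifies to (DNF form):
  True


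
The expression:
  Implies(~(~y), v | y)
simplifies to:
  True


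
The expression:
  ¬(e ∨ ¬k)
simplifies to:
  k ∧ ¬e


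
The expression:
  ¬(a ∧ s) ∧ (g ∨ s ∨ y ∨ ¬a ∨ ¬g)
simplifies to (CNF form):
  ¬a ∨ ¬s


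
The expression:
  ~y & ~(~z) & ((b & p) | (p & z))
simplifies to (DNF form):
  p & z & ~y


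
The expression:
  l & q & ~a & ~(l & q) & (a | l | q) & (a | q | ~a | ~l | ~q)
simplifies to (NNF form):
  False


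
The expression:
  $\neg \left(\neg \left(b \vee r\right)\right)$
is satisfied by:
  {r: True, b: True}
  {r: True, b: False}
  {b: True, r: False}


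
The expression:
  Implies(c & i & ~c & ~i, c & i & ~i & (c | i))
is always true.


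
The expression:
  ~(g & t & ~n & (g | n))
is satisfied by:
  {n: True, g: False, t: False}
  {g: False, t: False, n: False}
  {n: True, t: True, g: False}
  {t: True, g: False, n: False}
  {n: True, g: True, t: False}
  {g: True, n: False, t: False}
  {n: True, t: True, g: True}


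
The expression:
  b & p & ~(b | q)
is never true.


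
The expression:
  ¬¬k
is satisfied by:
  {k: True}


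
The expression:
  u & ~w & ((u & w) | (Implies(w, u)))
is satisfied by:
  {u: True, w: False}


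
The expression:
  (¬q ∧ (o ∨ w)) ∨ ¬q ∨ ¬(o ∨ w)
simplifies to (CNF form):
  (¬o ∨ ¬q) ∧ (¬q ∨ ¬w)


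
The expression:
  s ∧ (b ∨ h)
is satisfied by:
  {b: True, h: True, s: True}
  {b: True, s: True, h: False}
  {h: True, s: True, b: False}


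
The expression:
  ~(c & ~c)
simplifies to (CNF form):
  True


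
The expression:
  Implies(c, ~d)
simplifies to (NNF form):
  ~c | ~d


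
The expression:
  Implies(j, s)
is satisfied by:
  {s: True, j: False}
  {j: False, s: False}
  {j: True, s: True}


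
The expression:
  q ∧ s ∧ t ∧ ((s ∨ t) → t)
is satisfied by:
  {t: True, s: True, q: True}


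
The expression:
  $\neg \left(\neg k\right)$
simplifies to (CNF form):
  $k$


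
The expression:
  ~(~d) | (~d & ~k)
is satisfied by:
  {d: True, k: False}
  {k: False, d: False}
  {k: True, d: True}


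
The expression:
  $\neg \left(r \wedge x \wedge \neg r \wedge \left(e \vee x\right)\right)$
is always true.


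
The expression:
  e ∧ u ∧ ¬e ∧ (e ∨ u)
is never true.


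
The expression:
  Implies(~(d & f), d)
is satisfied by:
  {d: True}


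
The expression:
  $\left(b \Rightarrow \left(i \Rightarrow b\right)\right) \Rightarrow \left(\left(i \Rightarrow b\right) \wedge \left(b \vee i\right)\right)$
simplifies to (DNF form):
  $b$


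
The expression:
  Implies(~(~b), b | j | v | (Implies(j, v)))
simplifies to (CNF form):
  True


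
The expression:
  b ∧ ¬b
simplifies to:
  False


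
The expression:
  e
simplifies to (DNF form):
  e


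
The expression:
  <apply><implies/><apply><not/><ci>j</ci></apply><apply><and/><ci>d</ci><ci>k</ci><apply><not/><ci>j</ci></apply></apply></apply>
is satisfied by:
  {d: True, j: True, k: True}
  {d: True, j: True, k: False}
  {j: True, k: True, d: False}
  {j: True, k: False, d: False}
  {d: True, k: True, j: False}
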